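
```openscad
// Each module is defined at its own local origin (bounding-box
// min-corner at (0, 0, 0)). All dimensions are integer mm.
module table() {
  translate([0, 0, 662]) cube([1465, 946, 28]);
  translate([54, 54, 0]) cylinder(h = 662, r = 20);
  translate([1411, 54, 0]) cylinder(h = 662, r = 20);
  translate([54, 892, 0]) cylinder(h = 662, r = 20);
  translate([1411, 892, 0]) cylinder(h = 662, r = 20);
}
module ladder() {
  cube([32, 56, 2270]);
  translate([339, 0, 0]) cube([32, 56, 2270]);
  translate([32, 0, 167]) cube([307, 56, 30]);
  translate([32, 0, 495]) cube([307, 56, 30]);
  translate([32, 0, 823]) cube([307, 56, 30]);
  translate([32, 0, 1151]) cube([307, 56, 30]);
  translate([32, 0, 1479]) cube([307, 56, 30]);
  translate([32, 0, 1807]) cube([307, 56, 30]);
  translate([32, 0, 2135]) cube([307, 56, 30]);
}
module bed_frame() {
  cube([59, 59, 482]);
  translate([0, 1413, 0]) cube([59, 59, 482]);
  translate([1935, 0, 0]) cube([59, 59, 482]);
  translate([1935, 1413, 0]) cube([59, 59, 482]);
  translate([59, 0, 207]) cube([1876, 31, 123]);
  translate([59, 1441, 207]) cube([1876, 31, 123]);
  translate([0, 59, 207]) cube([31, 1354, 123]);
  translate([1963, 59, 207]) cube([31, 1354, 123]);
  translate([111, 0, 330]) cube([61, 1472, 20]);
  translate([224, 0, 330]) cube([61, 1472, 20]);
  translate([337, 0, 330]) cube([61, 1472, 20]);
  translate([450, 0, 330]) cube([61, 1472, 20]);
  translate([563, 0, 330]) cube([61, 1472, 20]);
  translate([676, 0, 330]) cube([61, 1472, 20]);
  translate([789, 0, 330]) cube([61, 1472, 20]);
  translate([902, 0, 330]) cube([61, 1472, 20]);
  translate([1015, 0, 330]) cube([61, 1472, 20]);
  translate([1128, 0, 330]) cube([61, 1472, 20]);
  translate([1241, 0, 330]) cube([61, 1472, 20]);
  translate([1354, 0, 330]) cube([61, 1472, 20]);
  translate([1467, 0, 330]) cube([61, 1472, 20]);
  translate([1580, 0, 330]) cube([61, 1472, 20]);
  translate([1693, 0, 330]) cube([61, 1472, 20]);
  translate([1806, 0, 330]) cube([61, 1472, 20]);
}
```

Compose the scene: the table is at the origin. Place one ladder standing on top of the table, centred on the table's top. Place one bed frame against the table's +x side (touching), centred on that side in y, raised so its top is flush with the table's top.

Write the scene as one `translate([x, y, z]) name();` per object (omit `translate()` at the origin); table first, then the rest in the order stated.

table();
translate([547, 445, 690]) ladder();
translate([1465, -263, 208]) bed_frame();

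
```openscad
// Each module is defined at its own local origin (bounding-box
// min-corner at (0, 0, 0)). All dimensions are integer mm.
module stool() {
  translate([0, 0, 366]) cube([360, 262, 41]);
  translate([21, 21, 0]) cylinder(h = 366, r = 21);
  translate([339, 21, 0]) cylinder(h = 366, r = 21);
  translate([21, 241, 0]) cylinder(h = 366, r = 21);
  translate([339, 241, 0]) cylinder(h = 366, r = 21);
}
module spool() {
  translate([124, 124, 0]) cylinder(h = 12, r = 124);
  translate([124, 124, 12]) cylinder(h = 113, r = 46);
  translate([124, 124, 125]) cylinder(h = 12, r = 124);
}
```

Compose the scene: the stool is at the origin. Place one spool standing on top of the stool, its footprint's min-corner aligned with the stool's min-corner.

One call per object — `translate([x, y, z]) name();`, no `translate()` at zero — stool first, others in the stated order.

stool();
translate([0, 0, 407]) spool();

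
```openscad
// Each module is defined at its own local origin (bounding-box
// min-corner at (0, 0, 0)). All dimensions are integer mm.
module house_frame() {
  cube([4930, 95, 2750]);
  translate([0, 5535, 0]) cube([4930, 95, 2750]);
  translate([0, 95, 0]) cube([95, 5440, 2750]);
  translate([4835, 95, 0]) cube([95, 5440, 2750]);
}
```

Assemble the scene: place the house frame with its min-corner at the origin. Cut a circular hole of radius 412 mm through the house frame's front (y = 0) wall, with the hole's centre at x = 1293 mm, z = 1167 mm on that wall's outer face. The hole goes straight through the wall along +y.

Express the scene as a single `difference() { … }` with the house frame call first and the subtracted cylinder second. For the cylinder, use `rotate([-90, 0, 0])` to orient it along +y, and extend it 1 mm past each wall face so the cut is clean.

difference() {
  house_frame();
  translate([1293, -1, 1167]) rotate([-90, 0, 0]) cylinder(h = 97, r = 412);
}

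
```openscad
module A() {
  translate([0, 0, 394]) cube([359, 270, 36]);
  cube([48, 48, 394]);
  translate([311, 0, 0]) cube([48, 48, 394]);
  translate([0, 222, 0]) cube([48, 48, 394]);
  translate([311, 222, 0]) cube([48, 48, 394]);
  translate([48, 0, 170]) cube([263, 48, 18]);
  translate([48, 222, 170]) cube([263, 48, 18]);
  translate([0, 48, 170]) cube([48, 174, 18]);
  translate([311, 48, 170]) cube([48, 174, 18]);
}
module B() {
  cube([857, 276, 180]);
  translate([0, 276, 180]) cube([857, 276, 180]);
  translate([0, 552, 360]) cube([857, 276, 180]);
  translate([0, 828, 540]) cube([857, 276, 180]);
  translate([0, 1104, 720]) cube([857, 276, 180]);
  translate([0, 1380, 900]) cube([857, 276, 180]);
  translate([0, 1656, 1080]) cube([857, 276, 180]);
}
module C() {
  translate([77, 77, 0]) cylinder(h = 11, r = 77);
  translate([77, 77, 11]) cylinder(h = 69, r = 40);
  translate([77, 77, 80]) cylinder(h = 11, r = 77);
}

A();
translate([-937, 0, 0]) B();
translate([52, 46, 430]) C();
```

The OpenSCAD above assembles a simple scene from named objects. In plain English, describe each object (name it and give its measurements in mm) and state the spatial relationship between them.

A is a four-legged stool. The seat is 359×270 mm, 36 mm thick, top at z = 430 mm. It stands on four square legs, each 48×48 mm in cross-section, from z = 0 to the seat underside, each flush with a corner of the seat. Four stretchers, 48 mm wide and 18 mm tall, connect adjacent legs with their undersides at z = 170 mm, each running between the inner faces of the legs it joins and aligned with the legs' outer faces on the other axis.

B is a straight staircase of 7 solid steps. Each step is 857 mm wide (x), 276 mm deep (y, the going) and 180 mm tall (the rise). The first step rests on the floor; each subsequent step sits one going further in +y and one rise higher in +z, directly behind and above the previous step with no overlap.

C is a spool: two coaxial disc flanges of radius 77 mm and thickness 11 mm, joined by a core cylinder of radius 40 mm and height 69 mm. The lower flange rests on z = 0 and the three cylinders share a vertical axis.

The staircase is on the floor beside the stool on its −x side. The spool is on top of the stool.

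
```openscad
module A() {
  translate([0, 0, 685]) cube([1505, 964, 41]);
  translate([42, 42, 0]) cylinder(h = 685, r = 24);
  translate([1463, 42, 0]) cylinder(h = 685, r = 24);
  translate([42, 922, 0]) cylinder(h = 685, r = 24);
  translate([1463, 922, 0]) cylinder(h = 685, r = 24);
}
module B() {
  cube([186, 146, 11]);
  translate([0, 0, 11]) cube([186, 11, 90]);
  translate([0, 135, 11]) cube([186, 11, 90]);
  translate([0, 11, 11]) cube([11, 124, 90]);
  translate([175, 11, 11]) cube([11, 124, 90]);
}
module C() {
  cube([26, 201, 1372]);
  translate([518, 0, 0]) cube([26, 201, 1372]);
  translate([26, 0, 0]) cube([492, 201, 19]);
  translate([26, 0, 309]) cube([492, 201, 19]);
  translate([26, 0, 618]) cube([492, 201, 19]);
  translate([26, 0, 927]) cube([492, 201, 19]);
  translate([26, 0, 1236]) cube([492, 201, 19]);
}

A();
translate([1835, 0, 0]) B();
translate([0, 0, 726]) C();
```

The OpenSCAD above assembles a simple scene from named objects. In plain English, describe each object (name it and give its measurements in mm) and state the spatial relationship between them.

A is a table: top 1505 mm (x) × 964 mm (y), 41 mm thick, upper face at z = 726 mm, on four round legs of 48 mm diameter, each leg's bounding box inset 18 mm from the nearest pair of top edges, running from z = 0 to the bottom of the top.

B is an open storage box with external size 186×146×101 mm and wall thickness 11 mm (the base is also 11 mm thick). The base covers the whole footprint; the four walls stand on the base, with the y-facing walls full-width and the x-facing walls fitting between their inner faces.

C is a bookshelf 544 mm wide overall, 201 mm deep and 1372 mm tall. The two sides are 26 mm thick vertical panels. 5 horizontal shelves of 19 mm thickness span between the inner faces of the sides; the lowest shelf sits on the floor and shelves are stacked with a clear vertical gap of 290 mm between each pair.

The open box is on the floor beside the table on its +x side. The bookshelf is on top of the table.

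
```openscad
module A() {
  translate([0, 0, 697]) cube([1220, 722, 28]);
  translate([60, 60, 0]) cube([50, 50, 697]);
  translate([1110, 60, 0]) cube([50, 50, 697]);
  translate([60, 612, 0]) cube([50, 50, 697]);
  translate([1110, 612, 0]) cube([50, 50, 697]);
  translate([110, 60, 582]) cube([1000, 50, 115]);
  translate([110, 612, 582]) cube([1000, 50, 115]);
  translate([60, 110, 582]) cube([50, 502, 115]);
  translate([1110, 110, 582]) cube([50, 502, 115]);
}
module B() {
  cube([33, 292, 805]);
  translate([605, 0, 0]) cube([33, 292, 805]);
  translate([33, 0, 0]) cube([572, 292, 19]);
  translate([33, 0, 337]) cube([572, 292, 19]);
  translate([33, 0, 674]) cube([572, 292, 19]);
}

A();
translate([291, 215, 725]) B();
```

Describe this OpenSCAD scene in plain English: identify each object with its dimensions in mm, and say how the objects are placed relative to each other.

A is a table with a 1220×722 mm rectangular top, 28 mm thick, top surface at z = 725 mm, supported by four 50×50 mm square legs, each inset 60 mm from the nearest pair of top edges, running from the floor. Four apron rails, 50 mm thick and 115 mm tall, run between adjacent legs with their top edges flush with the underside of the top and their outer faces flush with the legs' outer faces.

B is an open bookshelf. Two side panels, each 33 mm thick, 292 mm deep and 805 mm tall, stand 638 mm apart (outside-to-outside). Between them sit 3 shelves, each 19 mm thick and 292 mm deep, spanning the full gap between the sides. The bottom shelf rests on the floor (its underside at z = 0) and the clear gap between one shelf's top and the next shelf's underside is 318 mm.

The bookshelf is on top of the table, centred.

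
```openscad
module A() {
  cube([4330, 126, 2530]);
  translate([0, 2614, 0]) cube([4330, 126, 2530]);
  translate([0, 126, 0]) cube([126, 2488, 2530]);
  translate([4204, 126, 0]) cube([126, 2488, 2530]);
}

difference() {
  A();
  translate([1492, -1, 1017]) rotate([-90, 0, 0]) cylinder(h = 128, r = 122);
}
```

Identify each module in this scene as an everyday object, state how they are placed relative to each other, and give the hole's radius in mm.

A is a house frame. The house frame has a circular hole through its front wall. The hole's radius is 122 mm.

The subtracted cylinder has r = 122 mm.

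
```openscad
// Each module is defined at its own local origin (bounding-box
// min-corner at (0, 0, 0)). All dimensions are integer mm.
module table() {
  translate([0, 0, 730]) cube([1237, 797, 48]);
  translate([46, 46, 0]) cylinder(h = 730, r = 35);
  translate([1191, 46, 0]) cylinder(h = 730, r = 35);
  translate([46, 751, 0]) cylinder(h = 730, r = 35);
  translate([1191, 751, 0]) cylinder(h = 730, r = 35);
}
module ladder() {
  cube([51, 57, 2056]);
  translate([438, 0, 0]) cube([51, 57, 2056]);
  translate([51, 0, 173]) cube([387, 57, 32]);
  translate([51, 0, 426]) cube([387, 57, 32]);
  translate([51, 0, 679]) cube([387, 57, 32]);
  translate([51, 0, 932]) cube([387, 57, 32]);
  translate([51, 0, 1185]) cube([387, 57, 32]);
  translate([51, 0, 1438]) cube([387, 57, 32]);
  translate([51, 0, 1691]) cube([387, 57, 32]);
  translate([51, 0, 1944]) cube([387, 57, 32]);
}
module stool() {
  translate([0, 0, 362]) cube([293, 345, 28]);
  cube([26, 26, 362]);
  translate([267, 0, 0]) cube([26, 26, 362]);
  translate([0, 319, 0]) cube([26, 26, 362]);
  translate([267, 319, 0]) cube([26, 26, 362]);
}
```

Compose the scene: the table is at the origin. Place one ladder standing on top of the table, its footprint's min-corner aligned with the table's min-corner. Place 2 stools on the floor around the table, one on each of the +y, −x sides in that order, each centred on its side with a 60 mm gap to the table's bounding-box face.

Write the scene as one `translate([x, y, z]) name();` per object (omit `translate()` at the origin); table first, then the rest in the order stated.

table();
translate([0, 0, 778]) ladder();
translate([472, 857, 0]) stool();
translate([-353, 226, 0]) stool();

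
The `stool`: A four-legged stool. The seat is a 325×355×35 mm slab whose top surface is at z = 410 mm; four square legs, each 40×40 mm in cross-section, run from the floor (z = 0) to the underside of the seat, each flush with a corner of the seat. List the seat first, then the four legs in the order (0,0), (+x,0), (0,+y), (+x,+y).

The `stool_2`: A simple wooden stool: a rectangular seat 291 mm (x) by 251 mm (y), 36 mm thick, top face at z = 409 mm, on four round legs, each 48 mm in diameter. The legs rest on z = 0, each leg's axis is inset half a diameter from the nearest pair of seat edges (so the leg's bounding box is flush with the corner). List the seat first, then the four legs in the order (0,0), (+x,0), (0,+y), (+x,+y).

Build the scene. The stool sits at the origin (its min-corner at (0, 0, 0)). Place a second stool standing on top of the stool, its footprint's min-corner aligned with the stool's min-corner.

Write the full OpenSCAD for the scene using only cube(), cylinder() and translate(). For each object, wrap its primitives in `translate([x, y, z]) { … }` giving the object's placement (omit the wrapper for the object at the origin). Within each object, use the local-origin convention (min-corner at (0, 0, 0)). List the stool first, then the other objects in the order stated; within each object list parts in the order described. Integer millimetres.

translate([0, 0, 375]) cube([325, 355, 35]);
cube([40, 40, 375]);
translate([285, 0, 0]) cube([40, 40, 375]);
translate([0, 315, 0]) cube([40, 40, 375]);
translate([285, 315, 0]) cube([40, 40, 375]);
translate([0, 0, 410]) {
  translate([0, 0, 373]) cube([291, 251, 36]);
  translate([24, 24, 0]) cylinder(h = 373, r = 24);
  translate([267, 24, 0]) cylinder(h = 373, r = 24);
  translate([24, 227, 0]) cylinder(h = 373, r = 24);
  translate([267, 227, 0]) cylinder(h = 373, r = 24);
}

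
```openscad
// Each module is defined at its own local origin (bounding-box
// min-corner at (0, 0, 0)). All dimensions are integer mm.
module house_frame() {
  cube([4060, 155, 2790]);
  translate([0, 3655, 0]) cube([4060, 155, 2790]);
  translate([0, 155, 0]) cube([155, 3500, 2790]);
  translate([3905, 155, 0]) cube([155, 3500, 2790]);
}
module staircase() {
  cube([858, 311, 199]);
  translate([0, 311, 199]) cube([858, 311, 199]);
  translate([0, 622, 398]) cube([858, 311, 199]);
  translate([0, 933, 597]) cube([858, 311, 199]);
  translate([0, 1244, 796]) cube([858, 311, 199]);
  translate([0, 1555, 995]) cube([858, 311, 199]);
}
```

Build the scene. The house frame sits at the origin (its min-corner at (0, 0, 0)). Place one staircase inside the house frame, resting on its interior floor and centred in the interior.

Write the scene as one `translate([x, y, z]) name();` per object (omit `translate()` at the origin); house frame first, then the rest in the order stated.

house_frame();
translate([1601, 972, 0]) staircase();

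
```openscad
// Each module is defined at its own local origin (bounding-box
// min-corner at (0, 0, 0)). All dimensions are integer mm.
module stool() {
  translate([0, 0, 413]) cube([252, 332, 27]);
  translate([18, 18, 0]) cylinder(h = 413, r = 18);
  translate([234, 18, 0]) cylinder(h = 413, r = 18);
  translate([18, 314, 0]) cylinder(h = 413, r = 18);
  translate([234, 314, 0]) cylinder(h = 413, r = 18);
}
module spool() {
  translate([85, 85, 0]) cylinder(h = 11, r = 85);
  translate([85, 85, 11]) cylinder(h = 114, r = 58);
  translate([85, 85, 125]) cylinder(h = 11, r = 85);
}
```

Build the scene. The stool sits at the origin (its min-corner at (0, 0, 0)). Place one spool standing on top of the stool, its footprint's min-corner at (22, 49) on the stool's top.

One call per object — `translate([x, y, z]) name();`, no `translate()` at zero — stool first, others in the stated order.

stool();
translate([22, 49, 440]) spool();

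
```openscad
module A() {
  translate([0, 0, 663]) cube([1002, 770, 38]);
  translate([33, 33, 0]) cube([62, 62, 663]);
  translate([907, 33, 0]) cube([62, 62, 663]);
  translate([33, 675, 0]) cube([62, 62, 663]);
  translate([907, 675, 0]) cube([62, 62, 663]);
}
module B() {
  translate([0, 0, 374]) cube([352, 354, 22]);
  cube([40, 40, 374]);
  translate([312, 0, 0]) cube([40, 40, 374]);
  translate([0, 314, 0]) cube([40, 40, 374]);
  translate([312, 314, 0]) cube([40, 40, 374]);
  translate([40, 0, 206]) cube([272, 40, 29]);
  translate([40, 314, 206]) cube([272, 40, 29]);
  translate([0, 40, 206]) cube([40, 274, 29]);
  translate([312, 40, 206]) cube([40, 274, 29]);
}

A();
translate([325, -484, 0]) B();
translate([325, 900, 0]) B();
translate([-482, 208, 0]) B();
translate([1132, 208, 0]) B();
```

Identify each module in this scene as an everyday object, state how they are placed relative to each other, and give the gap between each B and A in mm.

Each stool's nearest face is 130 mm from the table's bounding box.

A is a table. B is a stool. Four stools sit around the table at the −y, +y, −x, +x sides. The gap between each stool and the table is 130 mm.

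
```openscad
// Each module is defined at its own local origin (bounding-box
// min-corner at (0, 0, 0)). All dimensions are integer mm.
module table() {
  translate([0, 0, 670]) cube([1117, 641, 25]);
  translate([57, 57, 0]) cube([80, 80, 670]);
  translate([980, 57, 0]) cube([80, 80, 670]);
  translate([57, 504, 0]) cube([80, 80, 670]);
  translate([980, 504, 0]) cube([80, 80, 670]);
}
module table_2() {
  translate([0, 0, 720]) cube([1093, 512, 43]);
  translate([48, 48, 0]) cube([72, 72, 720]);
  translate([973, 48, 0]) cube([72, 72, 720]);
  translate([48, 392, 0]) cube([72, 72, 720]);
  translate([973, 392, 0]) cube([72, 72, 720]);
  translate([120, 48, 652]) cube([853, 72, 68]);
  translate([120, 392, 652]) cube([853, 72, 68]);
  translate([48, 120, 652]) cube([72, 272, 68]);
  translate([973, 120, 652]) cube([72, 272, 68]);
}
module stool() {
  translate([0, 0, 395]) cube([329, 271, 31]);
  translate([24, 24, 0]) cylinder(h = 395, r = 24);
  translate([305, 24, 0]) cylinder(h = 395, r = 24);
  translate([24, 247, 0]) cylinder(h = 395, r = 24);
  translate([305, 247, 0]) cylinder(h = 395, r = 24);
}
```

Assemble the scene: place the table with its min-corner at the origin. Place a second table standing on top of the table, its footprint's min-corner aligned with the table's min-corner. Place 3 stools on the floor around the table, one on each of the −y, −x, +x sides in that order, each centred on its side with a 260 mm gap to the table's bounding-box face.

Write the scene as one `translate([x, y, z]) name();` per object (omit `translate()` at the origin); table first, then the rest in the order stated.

table();
translate([0, 0, 695]) table_2();
translate([394, -531, 0]) stool();
translate([-589, 185, 0]) stool();
translate([1377, 185, 0]) stool();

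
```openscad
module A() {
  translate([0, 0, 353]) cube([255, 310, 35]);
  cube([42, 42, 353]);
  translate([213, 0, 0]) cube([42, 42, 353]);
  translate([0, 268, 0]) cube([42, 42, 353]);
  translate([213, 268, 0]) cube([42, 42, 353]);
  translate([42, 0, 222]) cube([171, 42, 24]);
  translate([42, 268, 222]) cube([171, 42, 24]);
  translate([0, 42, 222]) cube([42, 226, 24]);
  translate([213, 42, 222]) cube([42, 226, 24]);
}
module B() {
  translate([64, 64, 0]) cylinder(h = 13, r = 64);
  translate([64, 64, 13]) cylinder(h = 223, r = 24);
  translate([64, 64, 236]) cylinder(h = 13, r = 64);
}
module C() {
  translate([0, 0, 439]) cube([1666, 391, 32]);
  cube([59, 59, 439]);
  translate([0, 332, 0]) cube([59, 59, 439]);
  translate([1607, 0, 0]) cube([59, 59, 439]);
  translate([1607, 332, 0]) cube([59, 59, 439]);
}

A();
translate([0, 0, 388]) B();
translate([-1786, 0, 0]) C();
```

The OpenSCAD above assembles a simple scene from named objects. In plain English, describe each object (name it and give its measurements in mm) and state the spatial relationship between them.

A is a four-legged stool. The seat is 255×310 mm, 35 mm thick, top at z = 388 mm. It stands on four square legs, each 42×42 mm in cross-section, from z = 0 to the seat underside, each flush with a corner of the seat. Four stretchers, 42 mm wide and 24 mm tall, connect adjacent legs with their undersides at z = 222 mm, each running between the inner faces of the legs it joins and aligned with the legs' outer faces on the other axis.

B is a spool: two coaxial disc flanges of radius 64 mm and thickness 13 mm, joined by a core cylinder of radius 24 mm and height 223 mm. The lower flange rests on z = 0 and the three cylinders share a vertical axis.

C is a long wooden bench with a 1666 mm (x) × 391 mm (y) seat, 32 mm thick, its top surface 471 mm above the floor. Four 59 mm square legs at the seat corners, flush with the edges, run from z = 0 to the seat underside.

The spool is on top of the stool. The bench is on the floor beside the stool on its −x side.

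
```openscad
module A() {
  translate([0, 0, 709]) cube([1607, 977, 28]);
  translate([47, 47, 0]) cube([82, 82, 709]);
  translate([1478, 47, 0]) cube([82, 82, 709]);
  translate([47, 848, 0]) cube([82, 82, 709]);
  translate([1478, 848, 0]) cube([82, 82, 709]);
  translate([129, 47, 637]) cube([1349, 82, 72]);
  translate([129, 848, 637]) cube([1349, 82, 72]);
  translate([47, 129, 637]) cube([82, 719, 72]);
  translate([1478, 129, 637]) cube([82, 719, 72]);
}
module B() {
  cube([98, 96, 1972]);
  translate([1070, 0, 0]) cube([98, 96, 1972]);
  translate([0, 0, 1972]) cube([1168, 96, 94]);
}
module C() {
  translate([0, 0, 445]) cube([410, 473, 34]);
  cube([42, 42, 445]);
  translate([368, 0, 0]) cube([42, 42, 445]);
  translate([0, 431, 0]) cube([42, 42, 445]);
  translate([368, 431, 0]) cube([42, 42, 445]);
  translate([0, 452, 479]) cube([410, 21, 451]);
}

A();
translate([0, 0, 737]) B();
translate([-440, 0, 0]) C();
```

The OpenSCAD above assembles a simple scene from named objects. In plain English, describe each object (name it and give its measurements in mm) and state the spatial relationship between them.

A is a table: top 1607 mm (x) × 977 mm (y), 28 mm thick, upper face at z = 737 mm, on four 82×82 mm square legs, each inset 47 mm from the nearest pair of top edges, running from z = 0 to the bottom of the top. Four apron rails, 82 mm thick and 72 mm tall, run between adjacent legs with their top edges flush with the underside of the top and their outer faces flush with the legs' outer faces.

B is a door frame. The clear opening is 972 mm wide and 1972 mm high. Two 98 mm wide jambs, 96 mm deep, stand either side of the opening from the floor to the top of the opening. A 94 mm thick head sits across the top of both jambs, spanning the full outside width of the frame.

C is a chair: 410×473 mm seat, 34 mm thick, top at z = 479 mm, on four 42 mm square corner legs flush with the seat edges. A 21 mm thick backrest slab spans the full seat width, extending 451 mm above the seat top, its back face flush with the seat's +y edge.

The door frame is on top of the table. The chair is on the floor beside the table on its −x side.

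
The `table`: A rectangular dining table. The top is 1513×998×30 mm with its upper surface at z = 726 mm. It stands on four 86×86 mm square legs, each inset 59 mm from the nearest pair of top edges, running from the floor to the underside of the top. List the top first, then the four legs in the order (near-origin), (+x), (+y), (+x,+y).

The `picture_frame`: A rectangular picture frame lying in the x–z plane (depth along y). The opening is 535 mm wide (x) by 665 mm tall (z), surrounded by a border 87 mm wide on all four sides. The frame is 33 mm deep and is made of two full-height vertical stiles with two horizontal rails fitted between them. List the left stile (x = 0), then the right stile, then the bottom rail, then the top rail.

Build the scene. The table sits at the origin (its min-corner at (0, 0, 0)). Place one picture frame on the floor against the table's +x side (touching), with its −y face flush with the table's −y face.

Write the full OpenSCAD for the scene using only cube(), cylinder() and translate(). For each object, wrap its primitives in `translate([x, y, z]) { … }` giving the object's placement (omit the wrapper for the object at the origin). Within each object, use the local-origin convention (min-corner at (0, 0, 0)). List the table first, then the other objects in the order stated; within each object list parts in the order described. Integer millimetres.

translate([0, 0, 696]) cube([1513, 998, 30]);
translate([59, 59, 0]) cube([86, 86, 696]);
translate([1368, 59, 0]) cube([86, 86, 696]);
translate([59, 853, 0]) cube([86, 86, 696]);
translate([1368, 853, 0]) cube([86, 86, 696]);
translate([1513, 0, 0]) {
  cube([87, 33, 839]);
  translate([622, 0, 0]) cube([87, 33, 839]);
  translate([87, 0, 0]) cube([535, 33, 87]);
  translate([87, 0, 752]) cube([535, 33, 87]);
}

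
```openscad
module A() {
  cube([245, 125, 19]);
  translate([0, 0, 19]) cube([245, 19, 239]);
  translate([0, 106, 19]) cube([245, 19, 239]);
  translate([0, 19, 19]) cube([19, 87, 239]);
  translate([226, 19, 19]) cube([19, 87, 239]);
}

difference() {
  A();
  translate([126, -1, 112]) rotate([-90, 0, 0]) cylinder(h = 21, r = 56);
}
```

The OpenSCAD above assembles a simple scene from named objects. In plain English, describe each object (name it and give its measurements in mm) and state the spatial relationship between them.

A is an open-topped rectangular box: outside dimensions 245×125×258 mm, with a uniform wall and base thickness of 19 mm. The base is a full 245×125 slab on the floor; four walls sit on top of the base. The front and back walls (the −y and +y sides) span the full width; the two side walls fit between them.

The open box has a circular hole of radius 56 mm through its front wall, centred at (x = 126, z = 112).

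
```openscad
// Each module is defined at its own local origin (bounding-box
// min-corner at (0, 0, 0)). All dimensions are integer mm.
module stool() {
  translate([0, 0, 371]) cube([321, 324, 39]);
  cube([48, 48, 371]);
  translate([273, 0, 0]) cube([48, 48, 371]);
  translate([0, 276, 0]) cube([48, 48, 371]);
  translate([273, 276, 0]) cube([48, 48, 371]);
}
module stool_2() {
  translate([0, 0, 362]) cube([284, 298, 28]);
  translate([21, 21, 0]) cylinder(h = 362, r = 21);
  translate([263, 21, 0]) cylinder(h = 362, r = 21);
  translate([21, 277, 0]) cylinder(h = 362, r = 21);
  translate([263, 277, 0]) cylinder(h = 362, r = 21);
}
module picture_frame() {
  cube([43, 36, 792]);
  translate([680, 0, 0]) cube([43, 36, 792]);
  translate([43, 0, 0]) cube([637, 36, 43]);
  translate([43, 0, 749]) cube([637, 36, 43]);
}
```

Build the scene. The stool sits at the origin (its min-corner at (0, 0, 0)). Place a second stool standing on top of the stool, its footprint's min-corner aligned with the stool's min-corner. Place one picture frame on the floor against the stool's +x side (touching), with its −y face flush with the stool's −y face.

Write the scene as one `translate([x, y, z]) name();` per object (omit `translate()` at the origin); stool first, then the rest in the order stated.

stool();
translate([0, 0, 410]) stool_2();
translate([321, 0, 0]) picture_frame();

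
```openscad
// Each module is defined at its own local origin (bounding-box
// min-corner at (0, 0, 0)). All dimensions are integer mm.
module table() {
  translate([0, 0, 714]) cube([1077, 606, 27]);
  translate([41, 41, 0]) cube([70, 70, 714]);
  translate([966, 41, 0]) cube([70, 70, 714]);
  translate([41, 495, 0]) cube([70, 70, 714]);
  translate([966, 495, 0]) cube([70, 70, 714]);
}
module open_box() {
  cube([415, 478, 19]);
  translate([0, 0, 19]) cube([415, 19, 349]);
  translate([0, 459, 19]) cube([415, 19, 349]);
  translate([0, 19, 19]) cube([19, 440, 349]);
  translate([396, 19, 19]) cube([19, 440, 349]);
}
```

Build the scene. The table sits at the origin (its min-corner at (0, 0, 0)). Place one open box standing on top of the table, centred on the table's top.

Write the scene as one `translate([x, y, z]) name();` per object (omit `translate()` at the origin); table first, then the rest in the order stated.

table();
translate([331, 64, 741]) open_box();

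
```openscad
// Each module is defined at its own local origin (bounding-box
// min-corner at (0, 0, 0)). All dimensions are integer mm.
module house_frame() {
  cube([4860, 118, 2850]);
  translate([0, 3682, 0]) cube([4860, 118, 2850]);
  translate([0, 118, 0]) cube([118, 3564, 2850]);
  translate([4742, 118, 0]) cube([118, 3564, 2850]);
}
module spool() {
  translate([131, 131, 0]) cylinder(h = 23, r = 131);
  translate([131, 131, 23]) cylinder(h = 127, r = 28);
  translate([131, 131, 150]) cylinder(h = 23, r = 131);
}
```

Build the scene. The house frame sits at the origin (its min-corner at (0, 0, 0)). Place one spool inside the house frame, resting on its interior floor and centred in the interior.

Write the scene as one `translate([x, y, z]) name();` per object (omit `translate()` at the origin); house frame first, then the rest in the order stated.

house_frame();
translate([2299, 1769, 0]) spool();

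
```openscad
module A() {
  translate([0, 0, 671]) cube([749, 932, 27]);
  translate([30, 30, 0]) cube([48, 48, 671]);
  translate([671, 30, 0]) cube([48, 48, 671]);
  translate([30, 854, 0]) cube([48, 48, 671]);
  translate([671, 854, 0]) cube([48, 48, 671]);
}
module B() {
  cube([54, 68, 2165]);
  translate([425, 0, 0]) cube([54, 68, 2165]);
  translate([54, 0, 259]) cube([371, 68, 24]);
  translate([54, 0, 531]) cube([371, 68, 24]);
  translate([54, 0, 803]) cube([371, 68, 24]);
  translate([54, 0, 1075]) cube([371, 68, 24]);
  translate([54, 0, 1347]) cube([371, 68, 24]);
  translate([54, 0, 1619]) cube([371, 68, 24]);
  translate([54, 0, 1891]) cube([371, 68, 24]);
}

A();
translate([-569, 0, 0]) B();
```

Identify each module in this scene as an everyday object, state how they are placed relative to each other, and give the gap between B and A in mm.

A is a table. B is a ladder. The ladder is on the floor beside the table on its −x side. The gap between the ladder and the table is 90 mm.

The ladder's nearest face is 90 mm from the table's −x face.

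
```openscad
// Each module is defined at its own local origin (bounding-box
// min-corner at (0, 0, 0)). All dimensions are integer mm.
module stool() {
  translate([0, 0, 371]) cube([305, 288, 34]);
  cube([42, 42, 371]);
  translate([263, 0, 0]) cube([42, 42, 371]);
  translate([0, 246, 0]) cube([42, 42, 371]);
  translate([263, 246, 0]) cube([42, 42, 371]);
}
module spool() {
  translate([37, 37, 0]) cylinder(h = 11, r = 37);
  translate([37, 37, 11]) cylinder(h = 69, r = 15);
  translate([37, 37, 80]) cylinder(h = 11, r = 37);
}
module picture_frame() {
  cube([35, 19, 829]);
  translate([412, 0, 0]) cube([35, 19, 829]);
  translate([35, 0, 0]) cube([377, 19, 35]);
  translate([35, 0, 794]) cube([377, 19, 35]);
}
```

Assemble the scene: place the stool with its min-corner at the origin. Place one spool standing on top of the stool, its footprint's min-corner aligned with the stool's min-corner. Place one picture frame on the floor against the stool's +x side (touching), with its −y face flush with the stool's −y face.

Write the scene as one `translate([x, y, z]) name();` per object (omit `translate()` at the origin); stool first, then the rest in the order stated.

stool();
translate([0, 0, 405]) spool();
translate([305, 0, 0]) picture_frame();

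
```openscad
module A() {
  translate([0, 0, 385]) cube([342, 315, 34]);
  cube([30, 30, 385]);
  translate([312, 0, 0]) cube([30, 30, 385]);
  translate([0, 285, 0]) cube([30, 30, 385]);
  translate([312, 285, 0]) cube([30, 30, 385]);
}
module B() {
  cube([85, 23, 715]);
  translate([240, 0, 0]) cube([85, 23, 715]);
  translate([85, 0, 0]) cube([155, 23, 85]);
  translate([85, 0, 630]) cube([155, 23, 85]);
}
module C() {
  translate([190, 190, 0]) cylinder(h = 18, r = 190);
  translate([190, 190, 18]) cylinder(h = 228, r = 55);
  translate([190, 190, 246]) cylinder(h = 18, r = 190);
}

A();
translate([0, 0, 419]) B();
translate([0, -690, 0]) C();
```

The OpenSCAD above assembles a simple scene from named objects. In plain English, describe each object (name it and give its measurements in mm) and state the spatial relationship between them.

A is a four-legged stool. The seat is a 342×315×34 mm slab whose top surface is at z = 419 mm; four square legs, each 30×30 mm in cross-section, run from the floor (z = 0) to the underside of the seat, each flush with a corner of the seat.

B is a picture frame with a 155×545 mm rectangular opening (x by z) and a uniform 85 mm border on every side. Frame depth is 23 mm along y. It is built from two vertical stiles running the full outside height and two horizontal rails spanning the gap between the stiles.

C is a spool: two coaxial disc flanges of radius 190 mm and thickness 18 mm, joined by a core cylinder of radius 55 mm and height 228 mm. The lower flange rests on z = 0 and the three cylinders share a vertical axis.

The picture frame is on top of the stool. The spool is on the floor beside the stool on its −y side.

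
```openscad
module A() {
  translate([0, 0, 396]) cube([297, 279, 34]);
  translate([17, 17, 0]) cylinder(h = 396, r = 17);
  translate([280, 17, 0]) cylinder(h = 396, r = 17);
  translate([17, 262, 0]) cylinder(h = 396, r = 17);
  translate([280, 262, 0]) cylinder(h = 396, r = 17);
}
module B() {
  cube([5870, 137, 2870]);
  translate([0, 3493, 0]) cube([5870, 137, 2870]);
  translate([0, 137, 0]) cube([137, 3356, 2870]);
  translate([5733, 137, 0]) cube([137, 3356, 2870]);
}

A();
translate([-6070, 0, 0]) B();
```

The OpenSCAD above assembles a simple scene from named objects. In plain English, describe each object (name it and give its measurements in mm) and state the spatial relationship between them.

A is a simple wooden stool: a rectangular seat 297 mm (x) by 279 mm (y), 34 mm thick, top face at z = 430 mm, on four round legs, each 34 mm in diameter. The legs rest on z = 0, each leg's axis is inset half a diameter from the nearest pair of seat edges (so the leg's bounding box is flush with the corner).

B is the wall frame of a small rectangular building: four walls, each 2870 mm tall and 137 mm thick, enclosing a footprint 5870 mm (x) by 3630 mm (y) outside-to-outside, with no floor or roof. The front and back walls (the −y and +y sides) span the full width; the two side walls fit between them.

The house frame is on the floor beside the stool on its −x side.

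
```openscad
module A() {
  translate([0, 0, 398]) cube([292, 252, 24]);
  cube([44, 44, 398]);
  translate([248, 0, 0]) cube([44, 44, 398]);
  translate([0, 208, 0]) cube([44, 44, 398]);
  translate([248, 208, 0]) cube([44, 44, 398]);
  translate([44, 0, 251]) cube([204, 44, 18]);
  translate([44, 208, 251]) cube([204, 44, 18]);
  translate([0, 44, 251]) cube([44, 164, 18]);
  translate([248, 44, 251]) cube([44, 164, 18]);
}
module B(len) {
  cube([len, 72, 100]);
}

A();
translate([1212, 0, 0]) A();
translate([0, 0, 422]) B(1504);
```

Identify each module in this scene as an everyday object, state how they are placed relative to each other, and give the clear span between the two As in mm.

Second stool starts at x = 1212; first ends at x = 292; clear span = 1212 − 292 = 920 mm.

A is a stool. B is a beam. A beam spans the tops of two stools. The clear span between the two stools is 920 mm.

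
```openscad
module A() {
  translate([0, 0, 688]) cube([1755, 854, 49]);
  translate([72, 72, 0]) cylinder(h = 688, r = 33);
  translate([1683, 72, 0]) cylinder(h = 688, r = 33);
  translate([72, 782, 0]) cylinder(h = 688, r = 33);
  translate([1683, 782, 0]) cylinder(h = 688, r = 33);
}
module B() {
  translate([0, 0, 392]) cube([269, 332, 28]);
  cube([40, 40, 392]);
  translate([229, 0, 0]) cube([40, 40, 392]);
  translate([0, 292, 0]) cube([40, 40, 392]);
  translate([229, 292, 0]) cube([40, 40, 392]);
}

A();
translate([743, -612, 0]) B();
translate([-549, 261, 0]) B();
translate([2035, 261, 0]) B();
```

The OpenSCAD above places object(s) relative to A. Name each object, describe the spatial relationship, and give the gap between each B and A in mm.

Each stool's nearest face is 280 mm from the table's bounding box.

A is a table. B is a stool. Three stools sit around the table at the −y, −x, +x sides. The gap between each stool and the table is 280 mm.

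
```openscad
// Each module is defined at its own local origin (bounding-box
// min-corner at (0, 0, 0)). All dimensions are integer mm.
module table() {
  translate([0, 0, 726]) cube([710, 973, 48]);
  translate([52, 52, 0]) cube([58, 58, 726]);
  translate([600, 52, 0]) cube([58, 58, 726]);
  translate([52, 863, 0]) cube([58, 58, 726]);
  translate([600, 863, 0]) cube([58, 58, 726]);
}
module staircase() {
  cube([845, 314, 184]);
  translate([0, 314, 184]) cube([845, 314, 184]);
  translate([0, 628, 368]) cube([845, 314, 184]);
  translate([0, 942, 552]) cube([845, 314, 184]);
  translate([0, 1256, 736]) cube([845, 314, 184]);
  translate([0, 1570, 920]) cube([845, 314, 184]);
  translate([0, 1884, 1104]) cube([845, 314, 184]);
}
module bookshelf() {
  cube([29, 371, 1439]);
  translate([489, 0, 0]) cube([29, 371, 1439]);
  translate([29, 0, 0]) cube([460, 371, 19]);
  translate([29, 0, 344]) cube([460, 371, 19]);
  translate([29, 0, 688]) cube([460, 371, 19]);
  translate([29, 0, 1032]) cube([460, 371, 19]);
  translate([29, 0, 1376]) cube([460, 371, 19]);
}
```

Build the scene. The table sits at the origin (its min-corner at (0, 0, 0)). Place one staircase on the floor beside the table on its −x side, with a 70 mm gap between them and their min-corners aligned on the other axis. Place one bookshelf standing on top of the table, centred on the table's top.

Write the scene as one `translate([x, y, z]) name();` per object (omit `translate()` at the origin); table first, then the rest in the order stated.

table();
translate([-915, 0, 0]) staircase();
translate([96, 301, 774]) bookshelf();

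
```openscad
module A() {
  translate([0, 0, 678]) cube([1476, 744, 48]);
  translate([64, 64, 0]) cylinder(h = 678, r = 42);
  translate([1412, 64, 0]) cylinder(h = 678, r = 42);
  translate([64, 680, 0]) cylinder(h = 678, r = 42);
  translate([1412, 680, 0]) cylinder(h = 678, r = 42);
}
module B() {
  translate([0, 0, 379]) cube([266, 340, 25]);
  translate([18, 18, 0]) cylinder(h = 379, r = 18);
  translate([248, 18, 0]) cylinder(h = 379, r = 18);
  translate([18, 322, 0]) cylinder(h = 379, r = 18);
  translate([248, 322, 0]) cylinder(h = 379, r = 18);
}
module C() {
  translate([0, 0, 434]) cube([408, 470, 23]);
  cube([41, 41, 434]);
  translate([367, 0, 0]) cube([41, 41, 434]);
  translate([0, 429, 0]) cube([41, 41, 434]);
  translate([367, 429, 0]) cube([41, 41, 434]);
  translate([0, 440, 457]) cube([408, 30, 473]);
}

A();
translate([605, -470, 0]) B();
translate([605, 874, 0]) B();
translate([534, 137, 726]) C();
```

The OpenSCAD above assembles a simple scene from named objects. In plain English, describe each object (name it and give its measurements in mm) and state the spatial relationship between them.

A is a table: top 1476 mm (x) × 744 mm (y), 48 mm thick, upper face at z = 726 mm, on four round legs of 84 mm diameter, each leg's bounding box inset 22 mm from the nearest pair of top edges, running from z = 0 to the bottom of the top.

B is a four-legged stool. The seat is 266×340 mm, 25 mm thick, top at z = 404 mm. It stands on four round legs, each 36 mm in diameter, from z = 0 to the seat underside, each leg's axis is inset half a diameter from the nearest pair of seat edges (so the leg's bounding box is flush with the corner).

C is a chair. The seat is a 408×470×23 mm slab with its top at z = 457 mm, on four 41×41 mm corner legs (flush with the seat edges, standing on z = 0). A flat backrest 30 mm thick, 473 mm tall, spans the full seat width and rises from the seat top along its +y edge, rear face flush with the rear of the seat.

Two stools sit around the table at the −y, +y sides. The chair is on top of the table, centred.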